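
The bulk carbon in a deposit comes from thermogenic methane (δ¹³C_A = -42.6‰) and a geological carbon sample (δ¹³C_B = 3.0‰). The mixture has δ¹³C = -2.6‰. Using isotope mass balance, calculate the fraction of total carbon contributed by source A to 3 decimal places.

0.123

δ_mix = f_A·δ_A + (1 − f_A)·δ_B  ⇒  f_A = (δ_mix − δ_B)/(δ_A − δ_B)
f_A = (-2.6 − (3.0)) / (-42.6 − (3.0))
f_A = -5.6 / -45.6 = 0.1228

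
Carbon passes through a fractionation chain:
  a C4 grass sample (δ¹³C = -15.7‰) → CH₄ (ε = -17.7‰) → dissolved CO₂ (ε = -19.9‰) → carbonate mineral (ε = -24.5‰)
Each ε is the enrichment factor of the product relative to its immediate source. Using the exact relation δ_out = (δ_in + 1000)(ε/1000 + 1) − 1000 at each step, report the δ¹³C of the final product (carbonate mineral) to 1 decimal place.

-75.6‰

step 1: δ = (-15.70 + 1000)·(-17.7/1000 + 1) − 1000 = -33.12‰
step 2: δ = (-33.12 + 1000)·(-19.9/1000 + 1) − 1000 = -52.36‰
step 3: δ = (-52.36 + 1000)·(-24.5/1000 + 1) − 1000 = -75.58‰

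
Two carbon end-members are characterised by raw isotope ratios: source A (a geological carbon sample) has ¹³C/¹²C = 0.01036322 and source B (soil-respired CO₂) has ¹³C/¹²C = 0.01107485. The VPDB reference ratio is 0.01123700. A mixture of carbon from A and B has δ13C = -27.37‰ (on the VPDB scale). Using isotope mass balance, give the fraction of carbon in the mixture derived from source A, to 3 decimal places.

δ_A = (0.01036322/0.01123700 − 1)×1000 = (0.922241 − 1)×1000 = -77.759‰
δ_B = (0.01107485/0.01123700 − 1)×1000 = (0.985570 − 1)×1000 = -14.430‰
f_A = (δ_mix − δ_B)/(δ_A − δ_B) = (-27.37 − (-14.430))/(-77.759 − (-14.430))
f_A = -12.940 / -63.329 = 0.2043

0.204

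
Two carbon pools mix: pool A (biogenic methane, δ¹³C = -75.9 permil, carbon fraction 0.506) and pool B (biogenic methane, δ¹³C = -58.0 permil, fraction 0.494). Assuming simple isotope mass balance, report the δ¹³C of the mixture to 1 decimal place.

-67.1 permil

δ_mix = f_A·δ_A + f_B·δ_B
δ_mix = 0.506 × (-75.9) + 0.494 × (-58.0)
δ_mix = -38.41 + -28.65 = -67.06 permil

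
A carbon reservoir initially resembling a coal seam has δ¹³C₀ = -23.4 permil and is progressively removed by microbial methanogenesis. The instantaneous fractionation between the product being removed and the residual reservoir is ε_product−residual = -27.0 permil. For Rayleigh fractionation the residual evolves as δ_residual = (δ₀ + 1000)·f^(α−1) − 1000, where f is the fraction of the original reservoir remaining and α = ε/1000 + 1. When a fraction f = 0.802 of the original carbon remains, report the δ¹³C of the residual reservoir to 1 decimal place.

-17.6 permil

Rayleigh residual: δ_res = (δ₀ + 1000)·f^(α−1) − 1000
α = ε/1000 + 1 = 0.97300, so α − 1 = -0.02700
f^(α−1) = 0.802^(-0.02700) = 1.005975
δ_res = (-23.4 + 1000) × 1.005975 − 1000 = 982.435 − 1000 = -17.56 permil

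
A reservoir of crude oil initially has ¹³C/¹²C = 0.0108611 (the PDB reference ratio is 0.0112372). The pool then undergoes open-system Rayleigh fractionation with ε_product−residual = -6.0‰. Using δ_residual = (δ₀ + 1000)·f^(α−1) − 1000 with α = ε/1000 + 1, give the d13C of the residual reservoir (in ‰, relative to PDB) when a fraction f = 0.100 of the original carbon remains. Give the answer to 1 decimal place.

-20.0‰

δ₀ = (0.0108611/0.0112372 − 1)×1000 = (0.966531 − 1)×1000 = -33.469‰
α − 1 = ε/1000 = -0.0060
f^(α−1) = 0.100^(-0.0060) = 1.013911
δ_res = (-33.469 + 1000) × 1.013911 − 1000 = 979.977 − 1000 = -20.02‰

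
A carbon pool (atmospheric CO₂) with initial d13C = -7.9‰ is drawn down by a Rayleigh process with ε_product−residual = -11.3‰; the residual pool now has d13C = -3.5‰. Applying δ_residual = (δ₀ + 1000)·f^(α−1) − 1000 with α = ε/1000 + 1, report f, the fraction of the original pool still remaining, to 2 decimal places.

0.68

α − 1 = ε/1000 = -0.0113
(δ_res + 1000)/(δ₀ + 1000) = (-3.5 + 1000)/(-7.9 + 1000) = 996.5/992.1 = 1.004435
f = 1.004435^(1/-0.0113) = exp(ln(1.004435)/-0.0113) = exp(0.00443/-0.0113)
f = exp(-0.3916) = 0.6760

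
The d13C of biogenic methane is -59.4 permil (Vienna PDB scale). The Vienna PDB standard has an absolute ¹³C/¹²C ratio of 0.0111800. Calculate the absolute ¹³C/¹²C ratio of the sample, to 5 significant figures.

R_sample = R_standard × (d13C/1000 + 1)
R_sample = 0.0111800 × (-59.4/1000 + 1) = 0.0111800 × 0.940600
R_sample = 0.0105159

0.010516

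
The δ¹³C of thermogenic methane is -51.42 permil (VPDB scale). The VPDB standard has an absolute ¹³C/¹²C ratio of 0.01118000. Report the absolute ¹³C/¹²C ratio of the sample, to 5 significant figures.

R_sample = R_standard × (δ¹³C/1000 + 1)
R_sample = 0.01118000 × (-51.42/1000 + 1) = 0.01118000 × 0.948580
R_sample = 0.0106051

0.010605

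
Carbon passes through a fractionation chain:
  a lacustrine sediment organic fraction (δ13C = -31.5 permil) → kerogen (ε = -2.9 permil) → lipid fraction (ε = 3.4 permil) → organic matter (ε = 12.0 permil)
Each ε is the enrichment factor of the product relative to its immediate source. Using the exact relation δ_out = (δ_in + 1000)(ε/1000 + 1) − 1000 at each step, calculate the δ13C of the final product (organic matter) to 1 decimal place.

-19.4 permil

step 1: δ = (-31.50 + 1000)·(-2.9/1000 + 1) − 1000 = -34.31 permil
step 2: δ = (-34.31 + 1000)·(3.4/1000 + 1) − 1000 = -31.03 permil
step 3: δ = (-31.03 + 1000)·(12.0/1000 + 1) − 1000 = -19.40 permil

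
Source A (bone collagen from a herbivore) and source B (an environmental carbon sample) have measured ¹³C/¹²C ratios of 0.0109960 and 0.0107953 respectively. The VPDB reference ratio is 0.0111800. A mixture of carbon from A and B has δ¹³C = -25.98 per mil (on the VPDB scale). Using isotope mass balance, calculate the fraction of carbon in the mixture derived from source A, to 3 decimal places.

0.470

δ_A = (0.0109960/0.0111800 − 1)×1000 = (0.983542 − 1)×1000 = -16.458 per mil
δ_B = (0.0107953/0.0111800 − 1)×1000 = (0.965590 − 1)×1000 = -34.410 per mil
f_A = (δ_mix − δ_B)/(δ_A − δ_B) = (-25.98 − (-34.410))/(-16.458 − (-34.410))
f_A = 8.430 / 17.952 = 0.4696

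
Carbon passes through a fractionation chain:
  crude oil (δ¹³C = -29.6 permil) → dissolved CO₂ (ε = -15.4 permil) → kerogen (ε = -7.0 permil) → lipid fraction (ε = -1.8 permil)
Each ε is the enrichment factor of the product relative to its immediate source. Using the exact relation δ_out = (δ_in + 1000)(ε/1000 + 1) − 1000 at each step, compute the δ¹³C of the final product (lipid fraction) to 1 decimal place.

step 1: δ = (-29.60 + 1000)·(-15.4/1000 + 1) − 1000 = -44.54 permil
step 2: δ = (-44.54 + 1000)·(-7.0/1000 + 1) − 1000 = -51.23 permil
step 3: δ = (-51.23 + 1000)·(-1.8/1000 + 1) − 1000 = -52.94 permil

-52.9 permil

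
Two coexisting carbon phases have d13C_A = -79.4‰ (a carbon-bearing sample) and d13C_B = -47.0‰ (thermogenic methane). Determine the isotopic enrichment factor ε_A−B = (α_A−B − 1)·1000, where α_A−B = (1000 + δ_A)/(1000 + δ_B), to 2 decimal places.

-34.00‰

α_A−B = (1000 + -79.4) / (1000 + -47.0) = 920.6 / 953.0 = 0.966002
ε_A−B = (0.966002 − 1) × 1000 = -33.998‰
(The approximation ε ≈ δ_A − δ_B would give -32.4‰.)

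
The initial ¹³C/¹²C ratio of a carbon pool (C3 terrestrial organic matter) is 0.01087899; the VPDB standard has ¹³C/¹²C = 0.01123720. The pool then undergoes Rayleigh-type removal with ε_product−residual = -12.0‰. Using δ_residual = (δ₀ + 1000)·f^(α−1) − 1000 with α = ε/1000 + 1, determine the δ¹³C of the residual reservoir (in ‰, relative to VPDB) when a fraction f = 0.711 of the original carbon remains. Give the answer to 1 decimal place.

-27.9‰

δ₀ = (0.01087899/0.01123720 − 1)×1000 = (0.968123 − 1)×1000 = -31.877‰
α − 1 = ε/1000 = -0.0120
f^(α−1) = 0.711^(-0.0120) = 1.004101
δ_res = (-31.877 + 1000) × 1.004101 − 1000 = 972.093 − 1000 = -27.91‰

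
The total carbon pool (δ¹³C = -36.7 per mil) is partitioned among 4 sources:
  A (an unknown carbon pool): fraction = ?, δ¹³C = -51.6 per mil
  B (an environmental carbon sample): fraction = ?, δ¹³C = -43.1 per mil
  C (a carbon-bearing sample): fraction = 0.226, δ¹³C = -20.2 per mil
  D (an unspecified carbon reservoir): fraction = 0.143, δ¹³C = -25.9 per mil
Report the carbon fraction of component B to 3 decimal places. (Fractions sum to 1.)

Let f_B and f_A be the unknown fractions; fractions sum to 1 so f_B + f_A = 0.631.
Mass balance: Σ fᵢ·δᵢ = δ_bulk ⇒ f_B·(-43.1) + f_A·(-51.6) = -36.7 − (-8.269) = -28.431
Substitute f_A = 0.631 − f_B:
f_B·(-43.1 − -51.6) = -28.431 − 0.631×(-51.6) = 4.128
f_B = 4.128 / 8.5 = 0.4857

0.486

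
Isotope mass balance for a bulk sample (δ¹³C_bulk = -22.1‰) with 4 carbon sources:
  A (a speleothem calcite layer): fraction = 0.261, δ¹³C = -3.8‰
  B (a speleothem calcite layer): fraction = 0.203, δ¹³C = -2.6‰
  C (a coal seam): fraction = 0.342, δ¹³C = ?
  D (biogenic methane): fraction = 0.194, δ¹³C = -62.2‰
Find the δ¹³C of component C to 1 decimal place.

Isotope mass balance: δ_bulk = Σ fᵢ·δᵢ.
-22.1 = 0.261×(-3.8) + 0.203×(-2.6) + 0.342×δ_C + 0.194×(-62.2)
0.342·δ_C = -22.1 − (-13.586) = -8.514
δ_C = -8.514 / 0.342 = -24.89‰

-24.9‰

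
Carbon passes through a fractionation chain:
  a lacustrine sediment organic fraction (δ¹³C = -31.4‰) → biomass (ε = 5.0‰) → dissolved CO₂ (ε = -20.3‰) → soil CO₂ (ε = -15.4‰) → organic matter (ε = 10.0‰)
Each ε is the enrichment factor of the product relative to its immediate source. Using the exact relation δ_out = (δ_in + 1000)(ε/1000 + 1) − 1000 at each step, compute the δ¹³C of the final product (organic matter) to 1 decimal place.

-51.6‰

step 1: δ = (-31.40 + 1000)·(5.0/1000 + 1) − 1000 = -26.56‰
step 2: δ = (-26.56 + 1000)·(-20.3/1000 + 1) − 1000 = -46.32‰
step 3: δ = (-46.32 + 1000)·(-15.4/1000 + 1) − 1000 = -61.00‰
step 4: δ = (-61.00 + 1000)·(10.0/1000 + 1) − 1000 = -51.61‰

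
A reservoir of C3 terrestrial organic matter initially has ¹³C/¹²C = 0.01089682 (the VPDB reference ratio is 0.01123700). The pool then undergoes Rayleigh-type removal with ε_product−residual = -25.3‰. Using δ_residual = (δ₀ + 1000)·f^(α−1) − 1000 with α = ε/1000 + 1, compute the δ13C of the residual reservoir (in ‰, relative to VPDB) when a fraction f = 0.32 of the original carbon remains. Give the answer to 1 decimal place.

-1.9‰

δ₀ = (0.01089682/0.01123700 − 1)×1000 = (0.969727 − 1)×1000 = -30.273‰
α − 1 = ε/1000 = -0.0253
f^(α−1) = 0.32^(-0.0253) = 1.029247
δ_res = (-30.273 + 1000) × 1.029247 − 1000 = 998.089 − 1000 = -1.91‰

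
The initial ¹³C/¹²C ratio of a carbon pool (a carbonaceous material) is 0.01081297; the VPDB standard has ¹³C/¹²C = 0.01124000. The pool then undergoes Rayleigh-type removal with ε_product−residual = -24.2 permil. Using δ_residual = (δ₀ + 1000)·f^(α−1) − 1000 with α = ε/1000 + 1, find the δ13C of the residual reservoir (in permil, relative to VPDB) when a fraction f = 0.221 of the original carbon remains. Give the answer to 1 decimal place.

δ₀ = (0.01081297/0.01124000 − 1)×1000 = (0.962008 − 1)×1000 = -37.992 permil
α − 1 = ε/1000 = -0.0242
f^(α−1) = 0.221^(-0.0242) = 1.037208
δ_res = (-37.992 + 1000) × 1.037208 − 1000 = 997.802 − 1000 = -2.20 permil

-2.2 permil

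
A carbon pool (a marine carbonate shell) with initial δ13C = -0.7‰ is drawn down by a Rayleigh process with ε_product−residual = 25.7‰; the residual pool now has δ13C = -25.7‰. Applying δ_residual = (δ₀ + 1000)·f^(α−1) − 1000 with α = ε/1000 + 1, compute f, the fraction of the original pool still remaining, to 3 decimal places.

0.373

α − 1 = ε/1000 = 0.0257
(δ_res + 1000)/(δ₀ + 1000) = (-25.7 + 1000)/(-0.7 + 1000) = 974.3/999.3 = 0.974982
f = 0.974982^(1/0.0257) = exp(ln(0.974982)/0.0257) = exp(-0.02534/0.0257)
f = exp(-0.9858) = 0.3731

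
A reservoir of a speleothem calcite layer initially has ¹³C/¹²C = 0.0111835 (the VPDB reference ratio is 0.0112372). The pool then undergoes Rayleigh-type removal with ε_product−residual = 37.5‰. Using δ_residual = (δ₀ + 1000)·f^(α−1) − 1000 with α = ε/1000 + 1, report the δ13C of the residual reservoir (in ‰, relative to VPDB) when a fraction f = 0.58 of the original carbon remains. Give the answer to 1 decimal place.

δ₀ = (0.0111835/0.0112372 − 1)×1000 = (0.995221 − 1)×1000 = -4.779‰
α − 1 = ε/1000 = 0.0375
f^(α−1) = 0.58^(0.0375) = 0.979780
δ_res = (-4.779 + 1000) × 0.979780 − 1000 = 975.098 − 1000 = -24.90‰

-24.9‰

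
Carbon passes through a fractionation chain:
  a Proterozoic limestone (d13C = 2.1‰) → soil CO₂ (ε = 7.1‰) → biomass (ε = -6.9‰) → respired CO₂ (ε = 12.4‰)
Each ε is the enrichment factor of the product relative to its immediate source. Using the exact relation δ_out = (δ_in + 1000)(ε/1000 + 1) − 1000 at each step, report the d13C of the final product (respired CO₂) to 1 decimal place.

step 1: δ = (2.10 + 1000)·(7.1/1000 + 1) − 1000 = 9.21‰
step 2: δ = (9.21 + 1000)·(-6.9/1000 + 1) − 1000 = 2.25‰
step 3: δ = (2.25 + 1000)·(12.4/1000 + 1) − 1000 = 14.68‰

14.7‰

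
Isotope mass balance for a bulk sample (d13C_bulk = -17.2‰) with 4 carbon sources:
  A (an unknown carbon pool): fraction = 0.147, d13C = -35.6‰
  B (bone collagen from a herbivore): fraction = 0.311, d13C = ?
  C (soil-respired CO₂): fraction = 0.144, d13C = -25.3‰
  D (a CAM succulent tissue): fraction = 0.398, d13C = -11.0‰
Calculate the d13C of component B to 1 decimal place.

Isotope mass balance: δ_bulk = Σ fᵢ·δᵢ.
-17.2 = 0.147×(-35.6) + 0.311×δ_B + 0.144×(-25.3) + 0.398×(-11.0)
0.311·δ_B = -17.2 − (-13.254) = -3.946
δ_B = -3.946 / 0.311 = -12.69‰

-12.7‰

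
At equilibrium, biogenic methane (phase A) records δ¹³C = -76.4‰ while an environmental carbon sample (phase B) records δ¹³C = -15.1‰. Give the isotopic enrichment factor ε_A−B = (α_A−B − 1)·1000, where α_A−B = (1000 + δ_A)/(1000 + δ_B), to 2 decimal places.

α_A−B = (1000 + -76.4) / (1000 + -15.1) = 923.6 / 984.9 = 0.937760
ε_A−B = (0.937760 − 1) × 1000 = -62.240‰
(The approximation ε ≈ δ_A − δ_B would give -61.3‰.)

-62.24‰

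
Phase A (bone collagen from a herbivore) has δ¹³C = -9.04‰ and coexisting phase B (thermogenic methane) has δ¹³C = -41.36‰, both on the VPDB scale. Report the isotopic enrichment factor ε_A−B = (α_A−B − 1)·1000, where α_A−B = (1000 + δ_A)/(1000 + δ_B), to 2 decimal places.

33.71‰

α_A−B = (1000 + -9.04) / (1000 + -41.36) = 990.96 / 958.64 = 1.033714
ε_A−B = (1.033714 − 1) × 1000 = 33.714‰
(The approximation ε ≈ δ_A − δ_B would give 32.32‰.)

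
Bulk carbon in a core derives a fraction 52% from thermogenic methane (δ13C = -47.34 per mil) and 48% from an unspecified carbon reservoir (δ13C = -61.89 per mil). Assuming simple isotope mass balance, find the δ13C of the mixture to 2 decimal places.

δ_mix = f_A·δ_A + f_B·δ_B
δ_mix = 0.52 × (-47.34) + 0.48 × (-61.89)
δ_mix = -24.617 + -29.707 = -54.324 per mil

-54.32 per mil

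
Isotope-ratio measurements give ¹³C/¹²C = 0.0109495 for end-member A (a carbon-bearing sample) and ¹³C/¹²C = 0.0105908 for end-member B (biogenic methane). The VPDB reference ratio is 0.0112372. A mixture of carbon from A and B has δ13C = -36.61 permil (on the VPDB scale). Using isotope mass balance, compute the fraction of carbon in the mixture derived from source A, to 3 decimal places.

0.655

δ_A = (0.0109495/0.0112372 − 1)×1000 = (0.974398 − 1)×1000 = -25.602 permil
δ_B = (0.0105908/0.0112372 − 1)×1000 = (0.942477 − 1)×1000 = -57.523 permil
f_A = (δ_mix − δ_B)/(δ_A − δ_B) = (-36.61 − (-57.523))/(-25.602 − (-57.523))
f_A = 20.913 / 31.921 = 0.6552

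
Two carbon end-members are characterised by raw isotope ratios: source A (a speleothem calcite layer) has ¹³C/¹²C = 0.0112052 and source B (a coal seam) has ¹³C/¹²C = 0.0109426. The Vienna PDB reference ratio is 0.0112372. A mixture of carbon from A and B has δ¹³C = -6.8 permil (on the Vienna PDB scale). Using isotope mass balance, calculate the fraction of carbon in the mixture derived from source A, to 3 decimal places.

0.831

δ_A = (0.0112052/0.0112372 − 1)×1000 = (0.997152 − 1)×1000 = -2.848 permil
δ_B = (0.0109426/0.0112372 − 1)×1000 = (0.973784 − 1)×1000 = -26.216 permil
f_A = (δ_mix − δ_B)/(δ_A − δ_B) = (-6.8 − (-26.216))/(-2.848 − (-26.216))
f_A = 19.416 / 23.369 = 0.8309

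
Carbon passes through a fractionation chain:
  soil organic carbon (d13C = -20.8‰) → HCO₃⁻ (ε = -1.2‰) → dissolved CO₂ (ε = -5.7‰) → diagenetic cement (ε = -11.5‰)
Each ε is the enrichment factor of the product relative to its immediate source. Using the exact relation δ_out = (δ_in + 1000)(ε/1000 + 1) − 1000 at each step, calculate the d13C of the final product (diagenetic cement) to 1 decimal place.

-38.7‰

step 1: δ = (-20.80 + 1000)·(-1.2/1000 + 1) − 1000 = -21.98‰
step 2: δ = (-21.98 + 1000)·(-5.7/1000 + 1) − 1000 = -27.55‰
step 3: δ = (-27.55 + 1000)·(-11.5/1000 + 1) − 1000 = -38.73‰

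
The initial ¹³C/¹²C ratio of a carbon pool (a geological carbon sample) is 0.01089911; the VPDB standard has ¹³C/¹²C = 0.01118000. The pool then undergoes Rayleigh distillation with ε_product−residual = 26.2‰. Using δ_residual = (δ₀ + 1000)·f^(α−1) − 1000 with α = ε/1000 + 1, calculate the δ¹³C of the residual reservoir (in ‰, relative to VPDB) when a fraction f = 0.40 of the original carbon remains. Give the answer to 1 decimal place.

-48.2‰

δ₀ = (0.01089911/0.01118000 − 1)×1000 = (0.974876 − 1)×1000 = -25.124‰
α − 1 = ε/1000 = 0.0262
f^(α−1) = 0.40^(0.0262) = 0.976279
δ_res = (-25.124 + 1000) × 0.976279 − 1000 = 951.751 − 1000 = -48.25‰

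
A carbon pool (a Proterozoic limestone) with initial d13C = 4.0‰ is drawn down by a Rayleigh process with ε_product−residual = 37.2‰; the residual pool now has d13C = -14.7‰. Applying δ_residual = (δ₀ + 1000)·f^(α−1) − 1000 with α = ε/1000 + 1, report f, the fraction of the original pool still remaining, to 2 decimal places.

0.60

α − 1 = ε/1000 = 0.0372
(δ_res + 1000)/(δ₀ + 1000) = (-14.7 + 1000)/(4.0 + 1000) = 985.3/1004.0 = 0.981375
f = 0.981375^(1/0.0372) = exp(ln(0.981375)/0.0372) = exp(-0.01880/0.0372)
f = exp(-0.5054) = 0.6033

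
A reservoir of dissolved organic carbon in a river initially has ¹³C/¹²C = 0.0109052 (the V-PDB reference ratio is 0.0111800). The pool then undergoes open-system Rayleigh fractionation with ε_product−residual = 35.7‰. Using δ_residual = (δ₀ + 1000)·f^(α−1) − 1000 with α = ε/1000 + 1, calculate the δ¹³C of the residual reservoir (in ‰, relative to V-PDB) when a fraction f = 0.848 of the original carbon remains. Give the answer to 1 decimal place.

δ₀ = (0.0109052/0.0111800 − 1)×1000 = (0.975420 − 1)×1000 = -24.580‰
α − 1 = ε/1000 = 0.0357
f^(α−1) = 0.848^(0.0357) = 0.994131
δ_res = (-24.580 + 1000) × 0.994131 − 1000 = 969.696 − 1000 = -30.30‰

-30.3‰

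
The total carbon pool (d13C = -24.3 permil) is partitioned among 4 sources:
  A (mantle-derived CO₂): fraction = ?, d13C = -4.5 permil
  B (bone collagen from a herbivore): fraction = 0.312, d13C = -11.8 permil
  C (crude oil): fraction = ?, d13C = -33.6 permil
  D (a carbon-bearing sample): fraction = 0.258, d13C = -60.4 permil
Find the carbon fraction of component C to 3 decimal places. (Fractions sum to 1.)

0.107

Let f_C and f_A be the unknown fractions; fractions sum to 1 so f_C + f_A = 0.430.
Mass balance: Σ fᵢ·δᵢ = δ_bulk ⇒ f_C·(-33.6) + f_A·(-4.5) = -24.3 − (-19.265) = -5.035
Substitute f_A = 0.430 − f_C:
f_C·(-33.6 − -4.5) = -5.035 − 0.430×(-4.5) = -3.100
f_C = -3.100 / -29.1 = 0.1065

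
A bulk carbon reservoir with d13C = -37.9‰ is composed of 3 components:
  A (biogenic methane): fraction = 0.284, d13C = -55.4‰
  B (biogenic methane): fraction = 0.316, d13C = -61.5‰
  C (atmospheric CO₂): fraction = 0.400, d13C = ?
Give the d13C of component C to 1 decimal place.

Isotope mass balance: δ_bulk = Σ fᵢ·δᵢ.
-37.9 = 0.284×(-55.4) + 0.316×(-61.5) + 0.400×δ_C
0.400·δ_C = -37.9 − (-35.168) = -2.732
δ_C = -2.732 / 0.400 = -6.83‰

-6.8‰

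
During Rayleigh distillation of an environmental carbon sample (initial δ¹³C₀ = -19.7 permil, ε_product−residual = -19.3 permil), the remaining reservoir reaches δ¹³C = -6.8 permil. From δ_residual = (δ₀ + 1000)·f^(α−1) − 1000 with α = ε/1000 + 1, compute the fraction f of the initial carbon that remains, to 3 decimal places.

0.508

α − 1 = ε/1000 = -0.0193
(δ_res + 1000)/(δ₀ + 1000) = (-6.8 + 1000)/(-19.7 + 1000) = 993.2/980.3 = 1.013159
f = 1.013159^(1/-0.0193) = exp(ln(1.013159)/-0.0193) = exp(0.01307/-0.0193)
f = exp(-0.6774) = 0.5079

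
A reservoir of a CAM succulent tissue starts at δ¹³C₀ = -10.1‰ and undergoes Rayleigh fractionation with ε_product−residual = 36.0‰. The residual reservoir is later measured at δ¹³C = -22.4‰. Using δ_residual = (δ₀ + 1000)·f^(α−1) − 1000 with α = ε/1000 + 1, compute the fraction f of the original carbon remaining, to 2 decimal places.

α − 1 = ε/1000 = 0.0360
(δ_res + 1000)/(δ₀ + 1000) = (-22.4 + 1000)/(-10.1 + 1000) = 977.6/989.9 = 0.987575
f = 0.987575^(1/0.0360) = exp(ln(0.987575)/0.0360) = exp(-0.01250/0.0360)
f = exp(-0.3473) = 0.7066

0.71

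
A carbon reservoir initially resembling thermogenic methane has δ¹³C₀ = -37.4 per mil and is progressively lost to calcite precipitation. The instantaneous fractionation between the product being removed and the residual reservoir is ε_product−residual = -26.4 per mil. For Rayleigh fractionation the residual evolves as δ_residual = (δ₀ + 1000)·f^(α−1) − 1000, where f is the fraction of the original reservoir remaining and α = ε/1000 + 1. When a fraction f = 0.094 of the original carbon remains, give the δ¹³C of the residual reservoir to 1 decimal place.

24.6 per mil

Rayleigh residual: δ_res = (δ₀ + 1000)·f^(α−1) − 1000
α = ε/1000 + 1 = 0.97360, so α − 1 = -0.02640
f^(α−1) = 0.094^(-0.02640) = 1.064411
δ_res = (-37.4 + 1000) × 1.064411 − 1000 = 1024.602 − 1000 = 24.60 per mil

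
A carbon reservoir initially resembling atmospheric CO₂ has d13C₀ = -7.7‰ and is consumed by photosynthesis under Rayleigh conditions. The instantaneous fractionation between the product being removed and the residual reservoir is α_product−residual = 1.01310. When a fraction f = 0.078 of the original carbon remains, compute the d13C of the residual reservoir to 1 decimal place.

Rayleigh residual: δ_res = (δ₀ + 1000)·f^(α−1) − 1000
α − 1 = 0.01310
f^(α−1) = 0.078^(0.01310) = 0.967134
δ_res = (-7.7 + 1000) × 0.967134 − 1000 = 959.687 − 1000 = -40.31‰

-40.3‰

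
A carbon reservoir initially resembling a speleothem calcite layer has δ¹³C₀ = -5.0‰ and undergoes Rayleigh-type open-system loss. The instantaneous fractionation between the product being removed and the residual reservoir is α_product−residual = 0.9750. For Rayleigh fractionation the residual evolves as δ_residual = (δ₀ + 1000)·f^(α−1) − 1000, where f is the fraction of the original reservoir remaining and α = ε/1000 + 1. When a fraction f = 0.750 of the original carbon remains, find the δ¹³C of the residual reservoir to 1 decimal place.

2.2‰

Rayleigh residual: δ_res = (δ₀ + 1000)·f^(α−1) − 1000
α − 1 = -0.02500
f^(α−1) = 0.750^(-0.02500) = 1.007218
δ_res = (-5.0 + 1000) × 1.007218 − 1000 = 1002.182 − 1000 = 2.18‰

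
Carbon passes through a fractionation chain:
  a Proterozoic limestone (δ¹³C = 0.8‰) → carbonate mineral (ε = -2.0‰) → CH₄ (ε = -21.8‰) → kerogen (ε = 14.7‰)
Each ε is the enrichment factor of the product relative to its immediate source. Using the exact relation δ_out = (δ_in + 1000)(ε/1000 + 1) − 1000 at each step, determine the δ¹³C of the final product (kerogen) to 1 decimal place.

-8.6‰

step 1: δ = (0.80 + 1000)·(-2.0/1000 + 1) − 1000 = -1.20‰
step 2: δ = (-1.20 + 1000)·(-21.8/1000 + 1) − 1000 = -22.98‰
step 3: δ = (-22.98 + 1000)·(14.7/1000 + 1) − 1000 = -8.61‰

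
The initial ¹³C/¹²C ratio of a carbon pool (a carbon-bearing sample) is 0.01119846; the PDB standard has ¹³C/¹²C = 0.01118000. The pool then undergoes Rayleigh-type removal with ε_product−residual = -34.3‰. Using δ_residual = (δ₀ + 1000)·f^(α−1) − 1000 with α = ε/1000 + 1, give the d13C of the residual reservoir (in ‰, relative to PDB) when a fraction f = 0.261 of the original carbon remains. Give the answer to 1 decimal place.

48.9‰

δ₀ = (0.01119846/0.01118000 − 1)×1000 = (1.001651 − 1)×1000 = 1.651‰
α − 1 = ε/1000 = -0.0343
f^(α−1) = 0.261^(-0.0343) = 1.047151
δ_res = (1.651 + 1000) × 1.047151 − 1000 = 1048.880 − 1000 = 48.88‰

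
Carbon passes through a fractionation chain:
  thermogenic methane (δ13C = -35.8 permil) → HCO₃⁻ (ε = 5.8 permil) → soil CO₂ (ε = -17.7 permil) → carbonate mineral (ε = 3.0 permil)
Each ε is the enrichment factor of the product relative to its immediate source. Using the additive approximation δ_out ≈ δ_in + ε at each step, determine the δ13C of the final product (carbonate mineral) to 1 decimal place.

step 1: δ ≈ -35.8 + (5.8) = -30.0 permil
step 2: δ ≈ -30.0 + (-17.7) = -47.7 permil
step 3: δ ≈ -47.7 + (3.0) = -44.7 permil

-44.7 permil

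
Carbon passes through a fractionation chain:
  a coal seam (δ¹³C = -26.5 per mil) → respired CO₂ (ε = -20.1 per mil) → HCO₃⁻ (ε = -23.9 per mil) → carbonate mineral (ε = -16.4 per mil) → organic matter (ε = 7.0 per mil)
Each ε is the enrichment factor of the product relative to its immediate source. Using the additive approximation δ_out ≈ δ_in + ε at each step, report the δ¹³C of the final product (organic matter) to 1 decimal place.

step 1: δ ≈ -26.5 + (-20.1) = -46.6 per mil
step 2: δ ≈ -46.6 + (-23.9) = -70.5 per mil
step 3: δ ≈ -70.5 + (-16.4) = -86.9 per mil
step 4: δ ≈ -86.9 + (7.0) = -79.9 per mil

-79.9 per mil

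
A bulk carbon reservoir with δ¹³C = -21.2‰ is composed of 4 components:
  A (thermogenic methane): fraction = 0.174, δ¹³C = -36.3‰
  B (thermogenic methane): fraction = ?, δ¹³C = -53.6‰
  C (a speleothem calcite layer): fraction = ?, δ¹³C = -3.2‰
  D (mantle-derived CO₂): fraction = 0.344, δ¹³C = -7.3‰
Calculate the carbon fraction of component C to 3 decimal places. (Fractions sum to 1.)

0.267

Let f_C and f_B be the unknown fractions; fractions sum to 1 so f_C + f_B = 0.482.
Mass balance: Σ fᵢ·δᵢ = δ_bulk ⇒ f_C·(-3.2) + f_B·(-53.6) = -21.2 − (-8.827) = -12.373
Substitute f_B = 0.482 − f_C:
f_C·(-3.2 − -53.6) = -12.373 − 0.482×(-53.6) = 13.463
f_C = 13.463 / 50.4 = 0.2671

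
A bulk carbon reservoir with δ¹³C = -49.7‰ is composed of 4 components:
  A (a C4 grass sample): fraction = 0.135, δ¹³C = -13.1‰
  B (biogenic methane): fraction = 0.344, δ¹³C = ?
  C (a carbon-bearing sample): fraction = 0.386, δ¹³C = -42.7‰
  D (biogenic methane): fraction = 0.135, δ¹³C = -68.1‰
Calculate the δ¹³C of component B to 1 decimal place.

Isotope mass balance: δ_bulk = Σ fᵢ·δᵢ.
-49.7 = 0.135×(-13.1) + 0.344×δ_B + 0.386×(-42.7) + 0.135×(-68.1)
0.344·δ_B = -49.7 − (-27.444) = -22.256
δ_B = -22.256 / 0.344 = -64.70‰

-64.7‰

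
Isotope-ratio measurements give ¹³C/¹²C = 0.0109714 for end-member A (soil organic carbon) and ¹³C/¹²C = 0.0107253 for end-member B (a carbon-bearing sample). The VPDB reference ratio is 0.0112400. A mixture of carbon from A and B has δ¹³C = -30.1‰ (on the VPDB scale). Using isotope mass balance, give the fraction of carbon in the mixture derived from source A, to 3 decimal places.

0.717

δ_A = (0.0109714/0.0112400 − 1)×1000 = (0.976103 − 1)×1000 = -23.897‰
δ_B = (0.0107253/0.0112400 − 1)×1000 = (0.954208 − 1)×1000 = -45.792‰
f_A = (δ_mix − δ_B)/(δ_A − δ_B) = (-30.1 − (-45.792))/(-23.897 − (-45.792))
f_A = 15.692 / 21.895 = 0.7167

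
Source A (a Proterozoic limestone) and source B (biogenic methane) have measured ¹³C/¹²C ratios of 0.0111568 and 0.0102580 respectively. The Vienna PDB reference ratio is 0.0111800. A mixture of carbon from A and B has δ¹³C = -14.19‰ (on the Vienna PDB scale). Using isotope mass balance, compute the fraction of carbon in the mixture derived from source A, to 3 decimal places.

0.849

δ_A = (0.0111568/0.0111800 − 1)×1000 = (0.997925 − 1)×1000 = -2.075‰
δ_B = (0.0102580/0.0111800 − 1)×1000 = (0.917531 − 1)×1000 = -82.469‰
f_A = (δ_mix − δ_B)/(δ_A − δ_B) = (-14.19 − (-82.469))/(-2.075 − (-82.469))
f_A = 68.279 / 80.394 = 0.8493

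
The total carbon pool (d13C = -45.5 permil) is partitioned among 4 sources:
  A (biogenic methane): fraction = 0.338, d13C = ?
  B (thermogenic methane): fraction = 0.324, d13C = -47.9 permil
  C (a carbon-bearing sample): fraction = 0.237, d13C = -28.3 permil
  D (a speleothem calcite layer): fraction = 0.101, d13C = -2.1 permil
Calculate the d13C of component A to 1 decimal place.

Isotope mass balance: δ_bulk = Σ fᵢ·δᵢ.
-45.5 = 0.338×δ_A + 0.324×(-47.9) + 0.237×(-28.3) + 0.101×(-2.1)
0.338·δ_A = -45.5 − (-22.439) = -23.061
δ_A = -23.061 / 0.338 = -68.23 permil

-68.2 permil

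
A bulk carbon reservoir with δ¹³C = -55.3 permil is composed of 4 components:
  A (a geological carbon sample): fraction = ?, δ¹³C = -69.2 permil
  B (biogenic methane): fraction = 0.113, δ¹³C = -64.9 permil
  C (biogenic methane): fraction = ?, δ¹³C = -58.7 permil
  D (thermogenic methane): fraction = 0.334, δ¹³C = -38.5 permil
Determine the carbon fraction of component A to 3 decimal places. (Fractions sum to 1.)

Let f_A and f_C be the unknown fractions; fractions sum to 1 so f_A + f_C = 0.553.
Mass balance: Σ fᵢ·δᵢ = δ_bulk ⇒ f_A·(-69.2) + f_C·(-58.7) = -55.3 − (-20.193) = -35.107
Substitute f_C = 0.553 − f_A:
f_A·(-69.2 − -58.7) = -35.107 − 0.553×(-58.7) = -2.646
f_A = -2.646 / -10.5 = 0.2520

0.252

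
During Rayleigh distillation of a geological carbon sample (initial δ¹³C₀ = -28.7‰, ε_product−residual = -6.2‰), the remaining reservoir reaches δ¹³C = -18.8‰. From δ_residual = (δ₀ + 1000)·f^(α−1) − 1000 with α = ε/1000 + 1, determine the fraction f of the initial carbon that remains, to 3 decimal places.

0.195

α − 1 = ε/1000 = -0.0062
(δ_res + 1000)/(δ₀ + 1000) = (-18.8 + 1000)/(-28.7 + 1000) = 981.2/971.3 = 1.010193
f = 1.010193^(1/-0.0062) = exp(ln(1.010193)/-0.0062) = exp(0.01014/-0.0062)
f = exp(-1.6356) = 0.1948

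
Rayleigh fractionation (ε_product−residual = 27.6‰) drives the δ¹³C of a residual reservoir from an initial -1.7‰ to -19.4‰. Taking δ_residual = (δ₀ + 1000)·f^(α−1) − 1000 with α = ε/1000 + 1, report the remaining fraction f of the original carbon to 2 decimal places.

α − 1 = ε/1000 = 0.0276
(δ_res + 1000)/(δ₀ + 1000) = (-19.4 + 1000)/(-1.7 + 1000) = 980.6/998.3 = 0.982270
f = 0.982270^(1/0.0276) = exp(ln(0.982270)/0.0276) = exp(-0.01789/0.0276)
f = exp(-0.6482) = 0.5230

0.52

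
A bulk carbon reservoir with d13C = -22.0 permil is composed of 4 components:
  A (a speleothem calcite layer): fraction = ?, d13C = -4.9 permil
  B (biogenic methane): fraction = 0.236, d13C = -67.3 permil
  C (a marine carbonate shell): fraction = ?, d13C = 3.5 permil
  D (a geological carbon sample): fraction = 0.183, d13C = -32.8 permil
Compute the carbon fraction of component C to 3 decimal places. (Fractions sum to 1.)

Let f_C and f_A be the unknown fractions; fractions sum to 1 so f_C + f_A = 0.581.
Mass balance: Σ fᵢ·δᵢ = δ_bulk ⇒ f_C·(3.5) + f_A·(-4.9) = -22.0 − (-21.885) = -0.115
Substitute f_A = 0.581 − f_C:
f_C·(3.5 − -4.9) = -0.115 − 0.581×(-4.9) = 2.732
f_C = 2.732 / 8.4 = 0.3252

0.325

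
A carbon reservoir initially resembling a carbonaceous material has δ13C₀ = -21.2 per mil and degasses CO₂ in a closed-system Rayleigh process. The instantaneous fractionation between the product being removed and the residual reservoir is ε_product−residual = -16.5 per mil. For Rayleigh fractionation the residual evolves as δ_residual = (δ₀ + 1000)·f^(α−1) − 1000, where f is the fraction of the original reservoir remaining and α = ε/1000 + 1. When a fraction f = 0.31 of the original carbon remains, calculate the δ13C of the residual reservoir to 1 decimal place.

Rayleigh residual: δ_res = (δ₀ + 1000)·f^(α−1) − 1000
α = ε/1000 + 1 = 0.98350, so α − 1 = -0.01650
f^(α−1) = 0.31^(-0.01650) = 1.019512
δ_res = (-21.2 + 1000) × 1.019512 − 1000 = 997.899 − 1000 = -2.10 per mil

-2.1 per mil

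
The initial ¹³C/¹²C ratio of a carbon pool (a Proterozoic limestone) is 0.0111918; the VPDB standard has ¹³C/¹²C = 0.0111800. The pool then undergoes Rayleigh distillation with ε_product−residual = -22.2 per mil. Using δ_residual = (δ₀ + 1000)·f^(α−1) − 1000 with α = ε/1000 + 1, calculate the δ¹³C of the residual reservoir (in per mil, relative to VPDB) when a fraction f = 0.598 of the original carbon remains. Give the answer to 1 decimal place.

12.5 per mil

δ₀ = (0.0111918/0.0111800 − 1)×1000 = (1.001055 − 1)×1000 = 1.055 per mil
α − 1 = ε/1000 = -0.0222
f^(α−1) = 0.598^(-0.0222) = 1.011480
δ_res = (1.055 + 1000) × 1.011480 − 1000 = 1012.547 − 1000 = 12.55 per mil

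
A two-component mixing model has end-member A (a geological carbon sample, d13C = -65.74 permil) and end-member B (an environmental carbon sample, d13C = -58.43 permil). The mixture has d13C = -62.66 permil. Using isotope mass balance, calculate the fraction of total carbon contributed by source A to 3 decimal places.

0.579

δ_mix = f_A·δ_A + (1 − f_A)·δ_B  ⇒  f_A = (δ_mix − δ_B)/(δ_A − δ_B)
f_A = (-62.66 − (-58.43)) / (-65.74 − (-58.43))
f_A = -4.23 / -7.31 = 0.5787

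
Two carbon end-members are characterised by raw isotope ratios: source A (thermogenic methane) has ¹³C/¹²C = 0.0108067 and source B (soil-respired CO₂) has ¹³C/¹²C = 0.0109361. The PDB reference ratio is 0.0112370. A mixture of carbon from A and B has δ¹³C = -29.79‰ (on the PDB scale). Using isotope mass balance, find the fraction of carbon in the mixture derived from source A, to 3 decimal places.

0.262

δ_A = (0.0108067/0.0112370 − 1)×1000 = (0.961707 − 1)×1000 = -38.293‰
δ_B = (0.0109361/0.0112370 − 1)×1000 = (0.973222 − 1)×1000 = -26.778‰
f_A = (δ_mix − δ_B)/(δ_A − δ_B) = (-29.79 − (-26.778))/(-38.293 − (-26.778))
f_A = -3.012 / -11.516 = 0.2616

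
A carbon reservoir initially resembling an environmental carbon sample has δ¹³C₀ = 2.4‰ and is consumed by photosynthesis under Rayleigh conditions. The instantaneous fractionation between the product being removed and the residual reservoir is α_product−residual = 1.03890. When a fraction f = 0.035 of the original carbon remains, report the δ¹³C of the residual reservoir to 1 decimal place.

Rayleigh residual: δ_res = (δ₀ + 1000)·f^(α−1) − 1000
α − 1 = 0.03890
f^(α−1) = 0.035^(0.03890) = 0.877737
δ_res = (2.4 + 1000) × 0.877737 − 1000 = 879.843 − 1000 = -120.16‰

-120.2‰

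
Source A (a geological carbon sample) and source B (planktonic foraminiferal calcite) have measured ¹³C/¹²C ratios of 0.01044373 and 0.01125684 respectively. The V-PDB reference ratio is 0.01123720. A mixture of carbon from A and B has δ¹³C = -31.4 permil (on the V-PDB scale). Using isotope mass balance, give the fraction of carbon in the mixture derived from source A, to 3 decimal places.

0.458

δ_A = (0.01044373/0.01123720 − 1)×1000 = (0.929389 − 1)×1000 = -70.611 permil
δ_B = (0.01125684/0.01123720 − 1)×1000 = (1.001748 − 1)×1000 = 1.748 permil
f_A = (δ_mix − δ_B)/(δ_A − δ_B) = (-31.4 − (1.748))/(-70.611 − (1.748))
f_A = -33.148 / -72.359 = 0.4581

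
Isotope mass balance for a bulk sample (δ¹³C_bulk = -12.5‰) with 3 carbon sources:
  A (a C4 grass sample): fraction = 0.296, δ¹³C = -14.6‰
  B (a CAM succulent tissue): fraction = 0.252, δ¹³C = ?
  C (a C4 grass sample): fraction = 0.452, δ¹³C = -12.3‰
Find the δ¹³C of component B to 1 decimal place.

Isotope mass balance: δ_bulk = Σ fᵢ·δᵢ.
-12.5 = 0.296×(-14.6) + 0.252×δ_B + 0.452×(-12.3)
0.252·δ_B = -12.5 − (-9.881) = -2.619
δ_B = -2.619 / 0.252 = -10.39‰

-10.4‰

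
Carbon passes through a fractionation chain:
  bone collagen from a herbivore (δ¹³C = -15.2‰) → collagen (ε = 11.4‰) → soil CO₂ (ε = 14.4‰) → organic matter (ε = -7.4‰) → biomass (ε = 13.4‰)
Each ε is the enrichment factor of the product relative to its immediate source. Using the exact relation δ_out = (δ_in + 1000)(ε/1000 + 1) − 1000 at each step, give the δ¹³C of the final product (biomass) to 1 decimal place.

16.3‰

step 1: δ = (-15.20 + 1000)·(11.4/1000 + 1) − 1000 = -3.97‰
step 2: δ = (-3.97 + 1000)·(14.4/1000 + 1) − 1000 = 10.37‰
step 3: δ = (10.37 + 1000)·(-7.4/1000 + 1) − 1000 = 2.89‰
step 4: δ = (2.89 + 1000)·(13.4/1000 + 1) − 1000 = 16.33‰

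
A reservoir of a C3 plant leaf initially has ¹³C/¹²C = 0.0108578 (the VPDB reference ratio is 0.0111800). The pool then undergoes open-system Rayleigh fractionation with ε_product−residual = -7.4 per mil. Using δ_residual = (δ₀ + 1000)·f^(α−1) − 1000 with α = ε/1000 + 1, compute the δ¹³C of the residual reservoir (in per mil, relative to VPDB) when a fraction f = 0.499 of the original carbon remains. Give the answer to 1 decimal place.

δ₀ = (0.0108578/0.0111800 − 1)×1000 = (0.971181 − 1)×1000 = -28.819 per mil
α − 1 = ε/1000 = -0.0074
f^(α−1) = 0.499^(-0.0074) = 1.005157
δ_res = (-28.819 + 1000) × 1.005157 − 1000 = 976.189 − 1000 = -23.81 per mil

-23.8 per mil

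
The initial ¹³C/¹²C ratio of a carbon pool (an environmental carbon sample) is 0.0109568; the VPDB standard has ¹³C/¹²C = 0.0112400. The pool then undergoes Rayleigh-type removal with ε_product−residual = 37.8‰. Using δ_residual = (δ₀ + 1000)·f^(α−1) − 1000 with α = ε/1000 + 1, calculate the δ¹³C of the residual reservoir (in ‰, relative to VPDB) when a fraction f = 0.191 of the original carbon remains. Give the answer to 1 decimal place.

-84.3‰

δ₀ = (0.0109568/0.0112400 − 1)×1000 = (0.974804 − 1)×1000 = -25.196‰
α − 1 = ε/1000 = 0.0378
f^(α−1) = 0.191^(0.0378) = 0.939341
δ_res = (-25.196 + 1000) × 0.939341 − 1000 = 915.673 − 1000 = -84.33‰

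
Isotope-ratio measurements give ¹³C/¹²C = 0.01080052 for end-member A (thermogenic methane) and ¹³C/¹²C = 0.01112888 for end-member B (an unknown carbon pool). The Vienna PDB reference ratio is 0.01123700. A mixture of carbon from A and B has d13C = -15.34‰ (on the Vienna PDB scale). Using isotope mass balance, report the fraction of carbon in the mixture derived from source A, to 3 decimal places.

0.196

δ_A = (0.01080052/0.01123700 − 1)×1000 = (0.961157 − 1)×1000 = -38.843‰
δ_B = (0.01112888/0.01123700 − 1)×1000 = (0.990378 − 1)×1000 = -9.622‰
f_A = (δ_mix − δ_B)/(δ_A − δ_B) = (-15.34 − (-9.622))/(-38.843 − (-9.622))
f_A = -5.718 / -29.221 = 0.1957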